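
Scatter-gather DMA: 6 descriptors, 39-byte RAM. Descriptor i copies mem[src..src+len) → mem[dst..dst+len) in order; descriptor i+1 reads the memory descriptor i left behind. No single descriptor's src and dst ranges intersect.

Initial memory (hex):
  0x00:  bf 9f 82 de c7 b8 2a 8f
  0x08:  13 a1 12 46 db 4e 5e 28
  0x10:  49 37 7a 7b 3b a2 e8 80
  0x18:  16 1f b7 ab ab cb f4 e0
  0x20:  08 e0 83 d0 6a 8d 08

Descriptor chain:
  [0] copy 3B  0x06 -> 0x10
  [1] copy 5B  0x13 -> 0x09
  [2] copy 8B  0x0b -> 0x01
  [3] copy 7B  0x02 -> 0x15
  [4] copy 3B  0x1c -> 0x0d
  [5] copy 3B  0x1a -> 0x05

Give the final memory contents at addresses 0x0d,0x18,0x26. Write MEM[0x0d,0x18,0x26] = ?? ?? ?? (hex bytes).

D0: mem[0x10..0x12] <- [2a 8f 13]
D1: mem[0x09..0x0d] <- [7b 3b a2 e8 80]
D2: mem[0x01..0x08] <- [a2 e8 80 5e 28 2a 8f 13]
D3: mem[0x15..0x1b] <- [e8 80 5e 28 2a 8f 13]
D4: mem[0x0d..0x0f] <- [ab cb f4]
D5: mem[0x05..0x07] <- [8f 13 ab]
query mem[0x0d]=0xab, mem[0x18]=0x28, mem[0x26]=0x08

MEM[0x0d,0x18,0x26] = ab 28 08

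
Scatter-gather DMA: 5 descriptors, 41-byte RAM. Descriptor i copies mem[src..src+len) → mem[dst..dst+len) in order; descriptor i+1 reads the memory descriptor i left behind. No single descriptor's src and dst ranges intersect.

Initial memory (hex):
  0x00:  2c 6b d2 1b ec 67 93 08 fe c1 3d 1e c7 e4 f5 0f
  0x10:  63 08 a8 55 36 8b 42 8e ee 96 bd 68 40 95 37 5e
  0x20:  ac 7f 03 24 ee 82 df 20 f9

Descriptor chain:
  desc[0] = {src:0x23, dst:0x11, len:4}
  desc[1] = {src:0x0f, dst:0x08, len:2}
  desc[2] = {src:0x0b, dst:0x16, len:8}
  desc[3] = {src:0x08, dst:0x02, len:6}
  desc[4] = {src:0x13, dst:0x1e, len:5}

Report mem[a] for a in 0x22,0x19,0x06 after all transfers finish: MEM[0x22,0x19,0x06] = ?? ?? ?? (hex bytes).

  after D0: wrote 4B at 0x11 = 24ee82df
  after D1: wrote 2B at 0x08 = 0f63
  after D2: wrote 8B at 0x16 = 1ec7e4f50f6324ee
  after D3: wrote 6B at 0x02 = 0f633d1ec7e4
  after D4: wrote 5B at 0x1e = 82df8b1ec7
query mem[0x22]=0xc7, mem[0x19]=0xf5, mem[0x06]=0xc7

MEM[0x22,0x19,0x06] = c7 f5 c7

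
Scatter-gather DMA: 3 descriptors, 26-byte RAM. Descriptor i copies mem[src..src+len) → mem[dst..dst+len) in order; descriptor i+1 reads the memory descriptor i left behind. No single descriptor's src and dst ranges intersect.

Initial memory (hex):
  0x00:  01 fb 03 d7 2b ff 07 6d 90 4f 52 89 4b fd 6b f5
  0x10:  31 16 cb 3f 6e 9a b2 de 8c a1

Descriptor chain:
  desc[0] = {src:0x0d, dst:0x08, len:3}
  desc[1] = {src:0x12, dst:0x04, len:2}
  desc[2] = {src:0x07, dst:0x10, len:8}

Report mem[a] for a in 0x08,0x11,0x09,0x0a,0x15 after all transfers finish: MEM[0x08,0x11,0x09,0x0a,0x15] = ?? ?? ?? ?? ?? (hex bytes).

#0 dst[0x08+3] := {0xfd,0x6b,0xf5}
#1 dst[0x04+2] := {0xcb,0x3f}
#2 dst[0x10+8] := {0x6d,0xfd,0x6b,0xf5,0x89,0x4b,0xfd,0x6b}
query mem[0x08]=0xfd, mem[0x11]=0xfd, mem[0x09]=0x6b, mem[0x0a]=0xf5, mem[0x15]=0x4b

MEM[0x08,0x11,0x09,0x0a,0x15] = fd fd 6b f5 4b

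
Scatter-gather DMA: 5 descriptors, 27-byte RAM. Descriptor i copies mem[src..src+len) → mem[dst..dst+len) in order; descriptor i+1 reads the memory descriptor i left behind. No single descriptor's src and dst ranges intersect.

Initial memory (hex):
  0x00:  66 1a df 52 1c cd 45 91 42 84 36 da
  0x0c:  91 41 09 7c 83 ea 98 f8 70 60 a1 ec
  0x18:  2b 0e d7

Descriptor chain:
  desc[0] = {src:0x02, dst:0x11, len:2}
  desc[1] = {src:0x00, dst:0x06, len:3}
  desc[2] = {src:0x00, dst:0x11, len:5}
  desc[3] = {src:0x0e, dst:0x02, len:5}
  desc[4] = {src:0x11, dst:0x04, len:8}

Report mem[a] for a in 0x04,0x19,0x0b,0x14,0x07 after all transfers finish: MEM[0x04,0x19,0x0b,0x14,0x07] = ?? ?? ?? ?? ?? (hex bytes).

[0] 0x02->0x11 len=2 : df 52
[1] 0x00->0x06 len=3 : 66 1a df
[2] 0x00->0x11 len=5 : 66 1a df 52 1c
[3] 0x0e->0x02 len=5 : 09 7c 83 66 1a
[4] 0x11->0x04 len=8 : 66 1a df 52 1c a1 ec 2b
query mem[0x04]=0x66, mem[0x19]=0x0e, mem[0x0b]=0x2b, mem[0x14]=0x52, mem[0x07]=0x52

MEM[0x04,0x19,0x0b,0x14,0x07] = 66 0e 2b 52 52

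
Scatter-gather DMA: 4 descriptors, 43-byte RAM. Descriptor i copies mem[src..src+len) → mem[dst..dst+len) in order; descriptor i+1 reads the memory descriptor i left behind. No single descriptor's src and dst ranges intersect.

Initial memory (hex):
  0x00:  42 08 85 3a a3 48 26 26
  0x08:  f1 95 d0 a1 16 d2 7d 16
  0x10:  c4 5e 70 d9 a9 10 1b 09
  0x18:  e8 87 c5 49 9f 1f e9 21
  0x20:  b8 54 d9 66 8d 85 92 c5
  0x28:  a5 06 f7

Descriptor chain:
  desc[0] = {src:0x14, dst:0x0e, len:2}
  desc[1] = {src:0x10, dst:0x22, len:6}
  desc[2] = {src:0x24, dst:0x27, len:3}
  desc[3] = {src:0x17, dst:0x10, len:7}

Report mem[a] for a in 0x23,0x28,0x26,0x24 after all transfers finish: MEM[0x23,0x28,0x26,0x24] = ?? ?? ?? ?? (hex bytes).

MEM[0x23,0x28,0x26,0x24] = 5e d9 a9 70

[0] 0x14->0x0e len=2 : a9 10
[1] 0x10->0x22 len=6 : c4 5e 70 d9 a9 10
[2] 0x24->0x27 len=3 : 70 d9 a9
[3] 0x17->0x10 len=7 : 09 e8 87 c5 49 9f 1f
query mem[0x23]=0x5e, mem[0x28]=0xd9, mem[0x26]=0xa9, mem[0x24]=0x70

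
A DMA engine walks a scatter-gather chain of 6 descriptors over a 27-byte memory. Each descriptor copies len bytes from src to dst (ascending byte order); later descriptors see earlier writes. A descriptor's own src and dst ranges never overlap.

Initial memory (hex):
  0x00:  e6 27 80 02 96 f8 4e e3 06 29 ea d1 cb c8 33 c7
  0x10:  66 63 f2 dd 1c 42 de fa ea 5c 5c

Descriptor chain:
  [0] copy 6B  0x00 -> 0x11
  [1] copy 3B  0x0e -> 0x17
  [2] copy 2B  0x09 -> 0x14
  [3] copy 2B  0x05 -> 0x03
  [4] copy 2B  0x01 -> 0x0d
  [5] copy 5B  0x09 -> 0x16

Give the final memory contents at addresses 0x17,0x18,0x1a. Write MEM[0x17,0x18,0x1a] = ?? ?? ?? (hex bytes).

  after D0: wrote 6B at 0x11 = e627800296f8
  after D1: wrote 3B at 0x17 = 33c766
  after D2: wrote 2B at 0x14 = 29ea
  after D3: wrote 2B at 0x03 = f84e
  after D4: wrote 2B at 0x0d = 2780
  after D5: wrote 5B at 0x16 = 29ead1cb27
query mem[0x17]=0xea, mem[0x18]=0xd1, mem[0x1a]=0x27

MEM[0x17,0x18,0x1a] = ea d1 27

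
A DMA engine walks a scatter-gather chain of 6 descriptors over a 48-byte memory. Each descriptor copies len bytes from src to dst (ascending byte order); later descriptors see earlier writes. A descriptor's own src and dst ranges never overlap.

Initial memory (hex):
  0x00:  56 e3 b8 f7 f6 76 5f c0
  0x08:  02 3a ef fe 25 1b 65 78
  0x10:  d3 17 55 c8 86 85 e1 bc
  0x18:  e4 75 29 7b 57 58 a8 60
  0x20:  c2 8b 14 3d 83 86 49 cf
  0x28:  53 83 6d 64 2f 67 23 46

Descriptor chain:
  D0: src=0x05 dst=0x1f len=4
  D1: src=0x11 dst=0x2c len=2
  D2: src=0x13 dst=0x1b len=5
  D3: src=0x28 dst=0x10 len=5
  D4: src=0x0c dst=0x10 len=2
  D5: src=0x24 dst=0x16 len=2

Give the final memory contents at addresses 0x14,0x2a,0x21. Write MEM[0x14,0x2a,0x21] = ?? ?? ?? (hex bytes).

D0: mem[0x1f..0x22] <- [76 5f c0 02]
D1: mem[0x2c..0x2d] <- [17 55]
D2: mem[0x1b..0x1f] <- [c8 86 85 e1 bc]
D3: mem[0x10..0x14] <- [53 83 6d 64 17]
D4: mem[0x10..0x11] <- [25 1b]
D5: mem[0x16..0x17] <- [83 86]
query mem[0x14]=0x17, mem[0x2a]=0x6d, mem[0x21]=0xc0

MEM[0x14,0x2a,0x21] = 17 6d c0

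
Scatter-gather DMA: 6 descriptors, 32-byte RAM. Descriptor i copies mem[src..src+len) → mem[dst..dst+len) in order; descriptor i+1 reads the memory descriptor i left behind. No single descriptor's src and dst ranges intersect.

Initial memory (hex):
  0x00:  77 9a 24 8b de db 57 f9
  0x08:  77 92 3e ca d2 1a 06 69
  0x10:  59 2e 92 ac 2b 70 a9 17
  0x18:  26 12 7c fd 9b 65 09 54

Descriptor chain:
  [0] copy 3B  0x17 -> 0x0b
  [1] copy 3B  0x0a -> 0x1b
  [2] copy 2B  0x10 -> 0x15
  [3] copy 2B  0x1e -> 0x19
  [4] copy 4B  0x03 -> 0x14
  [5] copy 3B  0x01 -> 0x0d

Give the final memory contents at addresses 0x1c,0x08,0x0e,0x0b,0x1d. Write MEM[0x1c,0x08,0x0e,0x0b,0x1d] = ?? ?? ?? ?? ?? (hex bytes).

MEM[0x1c,0x08,0x0e,0x0b,0x1d] = 17 77 24 17 26

  after D0: wrote 3B at 0x0b = 172612
  after D1: wrote 3B at 0x1b = 3e1726
  after D2: wrote 2B at 0x15 = 592e
  after D3: wrote 2B at 0x19 = 0954
  after D4: wrote 4B at 0x14 = 8bdedb57
  after D5: wrote 3B at 0x0d = 9a248b
query mem[0x1c]=0x17, mem[0x08]=0x77, mem[0x0e]=0x24, mem[0x0b]=0x17, mem[0x1d]=0x26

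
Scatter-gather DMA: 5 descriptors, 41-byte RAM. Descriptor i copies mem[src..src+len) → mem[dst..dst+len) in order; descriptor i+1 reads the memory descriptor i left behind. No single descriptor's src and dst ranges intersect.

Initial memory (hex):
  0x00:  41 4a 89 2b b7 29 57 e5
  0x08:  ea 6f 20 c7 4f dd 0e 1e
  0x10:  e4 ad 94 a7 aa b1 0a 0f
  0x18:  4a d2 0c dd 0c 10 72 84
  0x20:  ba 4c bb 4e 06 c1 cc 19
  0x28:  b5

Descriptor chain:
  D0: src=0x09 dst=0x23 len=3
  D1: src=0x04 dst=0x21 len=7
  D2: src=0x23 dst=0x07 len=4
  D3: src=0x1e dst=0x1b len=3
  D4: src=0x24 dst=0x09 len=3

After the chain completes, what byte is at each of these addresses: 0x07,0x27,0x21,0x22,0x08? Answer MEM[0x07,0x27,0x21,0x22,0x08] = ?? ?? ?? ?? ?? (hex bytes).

MEM[0x07,0x27,0x21,0x22,0x08] = 57 20 b7 29 e5

#0 dst[0x23+3] := {0x6f,0x20,0xc7}
#1 dst[0x21+7] := {0xb7,0x29,0x57,0xe5,0xea,0x6f,0x20}
#2 dst[0x07+4] := {0x57,0xe5,0xea,0x6f}
#3 dst[0x1b+3] := {0x72,0x84,0xba}
#4 dst[0x09+3] := {0xe5,0xea,0x6f}
query mem[0x07]=0x57, mem[0x27]=0x20, mem[0x21]=0xb7, mem[0x22]=0x29, mem[0x08]=0xe5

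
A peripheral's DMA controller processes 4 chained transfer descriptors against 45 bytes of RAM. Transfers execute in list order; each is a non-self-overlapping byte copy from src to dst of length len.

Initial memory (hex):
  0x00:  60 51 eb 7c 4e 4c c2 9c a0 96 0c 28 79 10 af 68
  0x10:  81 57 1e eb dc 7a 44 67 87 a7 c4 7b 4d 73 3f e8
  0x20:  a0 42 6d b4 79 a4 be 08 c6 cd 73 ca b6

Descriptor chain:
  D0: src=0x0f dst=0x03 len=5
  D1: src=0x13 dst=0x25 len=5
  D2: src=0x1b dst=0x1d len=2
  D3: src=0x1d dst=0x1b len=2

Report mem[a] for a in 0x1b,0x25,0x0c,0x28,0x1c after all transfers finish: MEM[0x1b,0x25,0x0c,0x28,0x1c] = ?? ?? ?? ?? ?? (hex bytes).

[0] 0x0f->0x03 len=5 : 68 81 57 1e eb
[1] 0x13->0x25 len=5 : eb dc 7a 44 67
[2] 0x1b->0x1d len=2 : 7b 4d
[3] 0x1d->0x1b len=2 : 7b 4d
query mem[0x1b]=0x7b, mem[0x25]=0xeb, mem[0x0c]=0x79, mem[0x28]=0x44, mem[0x1c]=0x4d

MEM[0x1b,0x25,0x0c,0x28,0x1c] = 7b eb 79 44 4d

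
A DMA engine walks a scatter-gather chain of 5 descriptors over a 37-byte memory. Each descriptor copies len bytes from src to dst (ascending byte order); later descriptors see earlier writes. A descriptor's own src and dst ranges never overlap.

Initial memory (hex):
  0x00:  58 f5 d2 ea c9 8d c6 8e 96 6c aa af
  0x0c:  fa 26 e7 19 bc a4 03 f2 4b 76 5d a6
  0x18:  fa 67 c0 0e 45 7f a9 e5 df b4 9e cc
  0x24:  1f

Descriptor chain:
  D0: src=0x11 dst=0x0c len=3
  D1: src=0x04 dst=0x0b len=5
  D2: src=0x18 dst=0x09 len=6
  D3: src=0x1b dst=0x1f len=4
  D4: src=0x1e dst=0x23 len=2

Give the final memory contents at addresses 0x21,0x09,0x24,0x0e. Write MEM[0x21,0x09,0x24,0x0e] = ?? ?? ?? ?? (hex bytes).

MEM[0x21,0x09,0x24,0x0e] = 7f fa 0e 7f

  after D0: wrote 3B at 0x0c = a403f2
  after D1: wrote 5B at 0x0b = c98dc68e96
  after D2: wrote 6B at 0x09 = fa67c00e457f
  after D3: wrote 4B at 0x1f = 0e457fa9
  after D4: wrote 2B at 0x23 = a90e
query mem[0x21]=0x7f, mem[0x09]=0xfa, mem[0x24]=0x0e, mem[0x0e]=0x7f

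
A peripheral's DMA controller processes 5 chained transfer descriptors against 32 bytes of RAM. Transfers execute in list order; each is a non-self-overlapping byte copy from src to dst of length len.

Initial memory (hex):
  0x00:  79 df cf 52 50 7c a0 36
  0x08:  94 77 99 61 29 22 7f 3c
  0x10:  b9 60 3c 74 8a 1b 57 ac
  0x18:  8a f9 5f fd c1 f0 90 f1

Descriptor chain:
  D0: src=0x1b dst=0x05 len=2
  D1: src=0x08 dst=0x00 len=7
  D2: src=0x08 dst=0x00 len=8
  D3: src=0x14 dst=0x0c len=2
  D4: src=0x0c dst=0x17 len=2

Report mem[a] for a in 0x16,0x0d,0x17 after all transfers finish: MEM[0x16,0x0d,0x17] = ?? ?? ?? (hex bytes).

MEM[0x16,0x0d,0x17] = 57 1b 8a

[0] 0x1b->0x05 len=2 : fd c1
[1] 0x08->0x00 len=7 : 94 77 99 61 29 22 7f
[2] 0x08->0x00 len=8 : 94 77 99 61 29 22 7f 3c
[3] 0x14->0x0c len=2 : 8a 1b
[4] 0x0c->0x17 len=2 : 8a 1b
query mem[0x16]=0x57, mem[0x0d]=0x1b, mem[0x17]=0x8a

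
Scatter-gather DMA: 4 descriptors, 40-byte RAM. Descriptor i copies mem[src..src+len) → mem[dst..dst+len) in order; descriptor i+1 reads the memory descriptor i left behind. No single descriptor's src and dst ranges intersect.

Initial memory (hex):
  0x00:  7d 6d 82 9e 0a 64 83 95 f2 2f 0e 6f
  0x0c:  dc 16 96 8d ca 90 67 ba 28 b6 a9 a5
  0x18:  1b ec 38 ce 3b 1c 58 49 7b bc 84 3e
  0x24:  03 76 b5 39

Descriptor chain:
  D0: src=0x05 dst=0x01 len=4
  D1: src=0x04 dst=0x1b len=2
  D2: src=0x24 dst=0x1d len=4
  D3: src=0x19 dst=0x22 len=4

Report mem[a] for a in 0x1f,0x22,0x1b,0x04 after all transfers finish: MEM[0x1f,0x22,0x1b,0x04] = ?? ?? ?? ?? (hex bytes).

MEM[0x1f,0x22,0x1b,0x04] = b5 ec f2 f2

#0 dst[0x01+4] := {0x64,0x83,0x95,0xf2}
#1 dst[0x1b+2] := {0xf2,0x64}
#2 dst[0x1d+4] := {0x03,0x76,0xb5,0x39}
#3 dst[0x22+4] := {0xec,0x38,0xf2,0x64}
query mem[0x1f]=0xb5, mem[0x22]=0xec, mem[0x1b]=0xf2, mem[0x04]=0xf2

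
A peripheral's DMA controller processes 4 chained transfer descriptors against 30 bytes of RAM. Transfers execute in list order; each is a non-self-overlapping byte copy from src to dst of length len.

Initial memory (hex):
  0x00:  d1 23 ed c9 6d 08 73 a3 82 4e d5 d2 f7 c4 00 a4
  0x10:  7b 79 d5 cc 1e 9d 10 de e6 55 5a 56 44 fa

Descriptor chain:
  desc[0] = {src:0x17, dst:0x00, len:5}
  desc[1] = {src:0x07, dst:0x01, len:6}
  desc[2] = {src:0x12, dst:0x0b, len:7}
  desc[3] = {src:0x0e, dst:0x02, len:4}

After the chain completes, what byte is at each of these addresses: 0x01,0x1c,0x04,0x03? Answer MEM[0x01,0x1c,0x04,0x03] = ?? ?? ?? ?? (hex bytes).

MEM[0x01,0x1c,0x04,0x03] = a3 44 de 10

  after D0: wrote 5B at 0x00 = dee6555a56
  after D1: wrote 6B at 0x01 = a3824ed5d2f7
  after D2: wrote 7B at 0x0b = d5cc1e9d10dee6
  after D3: wrote 4B at 0x02 = 9d10dee6
query mem[0x01]=0xa3, mem[0x1c]=0x44, mem[0x04]=0xde, mem[0x03]=0x10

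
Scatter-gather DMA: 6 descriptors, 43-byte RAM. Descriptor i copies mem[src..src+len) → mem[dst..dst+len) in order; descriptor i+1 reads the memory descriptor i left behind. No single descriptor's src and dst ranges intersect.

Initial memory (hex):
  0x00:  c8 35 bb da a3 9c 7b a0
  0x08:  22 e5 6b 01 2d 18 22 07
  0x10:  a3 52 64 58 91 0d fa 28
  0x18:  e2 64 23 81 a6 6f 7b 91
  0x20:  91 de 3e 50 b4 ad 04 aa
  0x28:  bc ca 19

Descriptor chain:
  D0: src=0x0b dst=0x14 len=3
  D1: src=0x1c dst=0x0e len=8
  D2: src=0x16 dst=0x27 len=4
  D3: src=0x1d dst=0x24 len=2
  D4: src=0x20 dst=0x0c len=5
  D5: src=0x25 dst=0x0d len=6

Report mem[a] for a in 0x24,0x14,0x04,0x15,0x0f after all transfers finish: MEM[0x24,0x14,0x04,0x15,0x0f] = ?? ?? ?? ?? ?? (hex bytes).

#0 dst[0x14+3] := {0x01,0x2d,0x18}
#1 dst[0x0e+8] := {0xa6,0x6f,0x7b,0x91,0x91,0xde,0x3e,0x50}
#2 dst[0x27+4] := {0x18,0x28,0xe2,0x64}
#3 dst[0x24+2] := {0x6f,0x7b}
#4 dst[0x0c+5] := {0x91,0xde,0x3e,0x50,0x6f}
#5 dst[0x0d+6] := {0x7b,0x04,0x18,0x28,0xe2,0x64}
query mem[0x24]=0x6f, mem[0x14]=0x3e, mem[0x04]=0xa3, mem[0x15]=0x50, mem[0x0f]=0x18

MEM[0x24,0x14,0x04,0x15,0x0f] = 6f 3e a3 50 18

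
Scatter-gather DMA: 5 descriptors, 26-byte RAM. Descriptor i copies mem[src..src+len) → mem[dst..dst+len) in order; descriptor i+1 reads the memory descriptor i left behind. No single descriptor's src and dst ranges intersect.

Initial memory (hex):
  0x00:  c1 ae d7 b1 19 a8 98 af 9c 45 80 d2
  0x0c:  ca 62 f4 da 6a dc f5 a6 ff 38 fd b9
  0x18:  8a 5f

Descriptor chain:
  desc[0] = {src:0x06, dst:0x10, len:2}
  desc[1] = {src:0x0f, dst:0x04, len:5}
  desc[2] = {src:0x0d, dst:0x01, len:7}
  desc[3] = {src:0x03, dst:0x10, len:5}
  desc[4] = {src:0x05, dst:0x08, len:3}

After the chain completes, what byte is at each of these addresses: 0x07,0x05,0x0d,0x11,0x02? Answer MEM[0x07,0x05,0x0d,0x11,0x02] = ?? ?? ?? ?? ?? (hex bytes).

MEM[0x07,0x05,0x0d,0x11,0x02] = a6 af 62 98 f4

#0 dst[0x10+2] := {0x98,0xaf}
#1 dst[0x04+5] := {0xda,0x98,0xaf,0xf5,0xa6}
#2 dst[0x01+7] := {0x62,0xf4,0xda,0x98,0xaf,0xf5,0xa6}
#3 dst[0x10+5] := {0xda,0x98,0xaf,0xf5,0xa6}
#4 dst[0x08+3] := {0xaf,0xf5,0xa6}
query mem[0x07]=0xa6, mem[0x05]=0xaf, mem[0x0d]=0x62, mem[0x11]=0x98, mem[0x02]=0xf4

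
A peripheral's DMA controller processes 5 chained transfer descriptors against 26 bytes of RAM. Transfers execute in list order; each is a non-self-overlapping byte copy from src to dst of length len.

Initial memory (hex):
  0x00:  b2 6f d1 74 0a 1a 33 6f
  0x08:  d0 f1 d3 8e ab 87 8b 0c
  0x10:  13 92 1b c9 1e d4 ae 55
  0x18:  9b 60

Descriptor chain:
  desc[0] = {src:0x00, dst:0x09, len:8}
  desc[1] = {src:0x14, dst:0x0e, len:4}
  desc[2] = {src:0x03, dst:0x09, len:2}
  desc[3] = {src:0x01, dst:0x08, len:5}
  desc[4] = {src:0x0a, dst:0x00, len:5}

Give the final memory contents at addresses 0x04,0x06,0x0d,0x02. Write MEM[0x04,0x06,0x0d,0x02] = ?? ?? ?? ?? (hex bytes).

MEM[0x04,0x06,0x0d,0x02] = 1e 33 0a 1a

  after D0: wrote 8B at 0x09 = b26fd1740a1a336f
  after D1: wrote 4B at 0x0e = 1ed4ae55
  after D2: wrote 2B at 0x09 = 740a
  after D3: wrote 5B at 0x08 = 6fd1740a1a
  after D4: wrote 5B at 0x00 = 740a1a0a1e
query mem[0x04]=0x1e, mem[0x06]=0x33, mem[0x0d]=0x0a, mem[0x02]=0x1a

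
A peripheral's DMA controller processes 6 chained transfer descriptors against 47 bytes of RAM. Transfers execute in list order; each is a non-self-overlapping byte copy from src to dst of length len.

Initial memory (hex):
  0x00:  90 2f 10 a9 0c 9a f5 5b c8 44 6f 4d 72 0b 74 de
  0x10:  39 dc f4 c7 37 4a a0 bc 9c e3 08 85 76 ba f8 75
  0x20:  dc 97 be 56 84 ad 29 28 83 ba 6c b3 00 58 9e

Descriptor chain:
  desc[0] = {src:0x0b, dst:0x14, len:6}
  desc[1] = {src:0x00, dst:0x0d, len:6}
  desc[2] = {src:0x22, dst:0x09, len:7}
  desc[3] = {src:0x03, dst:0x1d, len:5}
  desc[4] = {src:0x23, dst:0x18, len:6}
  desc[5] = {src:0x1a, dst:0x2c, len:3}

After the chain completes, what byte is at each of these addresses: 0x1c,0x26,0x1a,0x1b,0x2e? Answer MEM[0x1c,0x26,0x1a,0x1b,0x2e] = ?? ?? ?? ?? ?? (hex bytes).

D0: mem[0x14..0x19] <- [4d 72 0b 74 de 39]
D1: mem[0x0d..0x12] <- [90 2f 10 a9 0c 9a]
D2: mem[0x09..0x0f] <- [be 56 84 ad 29 28 83]
D3: mem[0x1d..0x21] <- [a9 0c 9a f5 5b]
D4: mem[0x18..0x1d] <- [56 84 ad 29 28 83]
D5: mem[0x2c..0x2e] <- [ad 29 28]
query mem[0x1c]=0x28, mem[0x26]=0x29, mem[0x1a]=0xad, mem[0x1b]=0x29, mem[0x2e]=0x28

MEM[0x1c,0x26,0x1a,0x1b,0x2e] = 28 29 ad 29 28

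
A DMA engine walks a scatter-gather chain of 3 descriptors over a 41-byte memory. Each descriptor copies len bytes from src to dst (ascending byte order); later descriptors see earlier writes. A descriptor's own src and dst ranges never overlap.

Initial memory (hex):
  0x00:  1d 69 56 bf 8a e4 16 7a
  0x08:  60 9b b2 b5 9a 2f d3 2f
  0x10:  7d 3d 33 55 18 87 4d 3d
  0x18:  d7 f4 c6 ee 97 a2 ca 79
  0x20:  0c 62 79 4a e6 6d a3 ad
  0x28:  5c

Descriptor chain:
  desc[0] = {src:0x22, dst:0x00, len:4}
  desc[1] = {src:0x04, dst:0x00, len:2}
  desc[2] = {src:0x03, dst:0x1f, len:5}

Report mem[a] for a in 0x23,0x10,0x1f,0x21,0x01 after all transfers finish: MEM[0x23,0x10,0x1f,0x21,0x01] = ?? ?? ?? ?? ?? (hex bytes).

#0 dst[0x00+4] := {0x79,0x4a,0xe6,0x6d}
#1 dst[0x00+2] := {0x8a,0xe4}
#2 dst[0x1f+5] := {0x6d,0x8a,0xe4,0x16,0x7a}
query mem[0x23]=0x7a, mem[0x10]=0x7d, mem[0x1f]=0x6d, mem[0x21]=0xe4, mem[0x01]=0xe4

MEM[0x23,0x10,0x1f,0x21,0x01] = 7a 7d 6d e4 e4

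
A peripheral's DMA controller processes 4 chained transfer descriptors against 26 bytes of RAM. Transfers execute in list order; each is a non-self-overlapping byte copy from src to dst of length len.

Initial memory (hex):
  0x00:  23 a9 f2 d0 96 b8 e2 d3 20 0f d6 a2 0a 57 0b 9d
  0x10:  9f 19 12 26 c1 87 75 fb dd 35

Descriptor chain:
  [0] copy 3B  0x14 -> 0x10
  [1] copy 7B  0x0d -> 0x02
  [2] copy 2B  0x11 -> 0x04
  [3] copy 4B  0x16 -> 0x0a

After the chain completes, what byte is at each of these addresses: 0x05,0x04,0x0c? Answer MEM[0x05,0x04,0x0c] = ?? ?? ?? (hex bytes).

[0] 0x14->0x10 len=3 : c1 87 75
[1] 0x0d->0x02 len=7 : 57 0b 9d c1 87 75 26
[2] 0x11->0x04 len=2 : 87 75
[3] 0x16->0x0a len=4 : 75 fb dd 35
query mem[0x05]=0x75, mem[0x04]=0x87, mem[0x0c]=0xdd

MEM[0x05,0x04,0x0c] = 75 87 dd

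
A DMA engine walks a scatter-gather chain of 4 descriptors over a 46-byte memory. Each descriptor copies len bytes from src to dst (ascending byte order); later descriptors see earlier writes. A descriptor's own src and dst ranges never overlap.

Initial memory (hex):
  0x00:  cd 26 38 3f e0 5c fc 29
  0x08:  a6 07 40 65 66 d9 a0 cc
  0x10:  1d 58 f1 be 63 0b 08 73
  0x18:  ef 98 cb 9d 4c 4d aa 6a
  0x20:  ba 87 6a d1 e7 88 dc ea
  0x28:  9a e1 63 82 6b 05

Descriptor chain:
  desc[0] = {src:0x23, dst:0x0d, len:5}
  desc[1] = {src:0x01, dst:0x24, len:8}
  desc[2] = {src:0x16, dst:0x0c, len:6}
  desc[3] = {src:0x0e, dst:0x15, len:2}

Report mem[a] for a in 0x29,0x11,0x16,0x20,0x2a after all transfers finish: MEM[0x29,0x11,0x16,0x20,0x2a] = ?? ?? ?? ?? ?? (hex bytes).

  after D0: wrote 5B at 0x0d = d1e788dcea
  after D1: wrote 8B at 0x24 = 26383fe05cfc29a6
  after D2: wrote 6B at 0x0c = 0873ef98cb9d
  after D3: wrote 2B at 0x15 = ef98
query mem[0x29]=0xfc, mem[0x11]=0x9d, mem[0x16]=0x98, mem[0x20]=0xba, mem[0x2a]=0x29

MEM[0x29,0x11,0x16,0x20,0x2a] = fc 9d 98 ba 29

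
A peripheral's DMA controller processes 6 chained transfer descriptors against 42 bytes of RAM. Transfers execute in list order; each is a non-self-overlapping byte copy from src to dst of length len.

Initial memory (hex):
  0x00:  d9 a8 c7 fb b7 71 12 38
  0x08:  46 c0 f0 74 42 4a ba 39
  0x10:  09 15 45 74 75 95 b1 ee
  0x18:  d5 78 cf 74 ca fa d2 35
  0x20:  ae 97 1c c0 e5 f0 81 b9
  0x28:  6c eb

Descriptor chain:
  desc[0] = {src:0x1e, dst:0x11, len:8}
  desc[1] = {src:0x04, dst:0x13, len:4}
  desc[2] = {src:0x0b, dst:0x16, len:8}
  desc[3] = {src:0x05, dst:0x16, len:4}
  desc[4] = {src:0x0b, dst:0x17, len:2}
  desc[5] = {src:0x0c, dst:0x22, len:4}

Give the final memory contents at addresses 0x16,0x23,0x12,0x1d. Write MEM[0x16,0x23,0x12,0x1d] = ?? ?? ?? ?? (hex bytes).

D0: mem[0x11..0x18] <- [d2 35 ae 97 1c c0 e5 f0]
D1: mem[0x13..0x16] <- [b7 71 12 38]
D2: mem[0x16..0x1d] <- [74 42 4a ba 39 09 d2 35]
D3: mem[0x16..0x19] <- [71 12 38 46]
D4: mem[0x17..0x18] <- [74 42]
D5: mem[0x22..0x25] <- [42 4a ba 39]
query mem[0x16]=0x71, mem[0x23]=0x4a, mem[0x12]=0x35, mem[0x1d]=0x35

MEM[0x16,0x23,0x12,0x1d] = 71 4a 35 35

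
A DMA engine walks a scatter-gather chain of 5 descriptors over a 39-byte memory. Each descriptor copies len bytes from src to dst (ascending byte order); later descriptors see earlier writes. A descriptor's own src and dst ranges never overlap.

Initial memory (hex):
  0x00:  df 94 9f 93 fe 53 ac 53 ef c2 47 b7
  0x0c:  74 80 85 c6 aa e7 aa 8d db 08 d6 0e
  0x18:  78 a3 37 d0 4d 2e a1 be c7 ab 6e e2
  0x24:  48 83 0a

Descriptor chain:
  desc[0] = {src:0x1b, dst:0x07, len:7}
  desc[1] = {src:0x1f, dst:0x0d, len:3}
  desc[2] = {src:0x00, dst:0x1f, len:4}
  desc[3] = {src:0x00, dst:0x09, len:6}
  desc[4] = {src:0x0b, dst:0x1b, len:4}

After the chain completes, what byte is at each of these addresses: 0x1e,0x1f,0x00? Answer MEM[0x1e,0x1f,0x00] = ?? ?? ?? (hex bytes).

  after D0: wrote 7B at 0x07 = d04d2ea1bec7ab
  after D1: wrote 3B at 0x0d = bec7ab
  after D2: wrote 4B at 0x1f = df949f93
  after D3: wrote 6B at 0x09 = df949f93fe53
  after D4: wrote 4B at 0x1b = 9f93fe53
query mem[0x1e]=0x53, mem[0x1f]=0xdf, mem[0x00]=0xdf

MEM[0x1e,0x1f,0x00] = 53 df df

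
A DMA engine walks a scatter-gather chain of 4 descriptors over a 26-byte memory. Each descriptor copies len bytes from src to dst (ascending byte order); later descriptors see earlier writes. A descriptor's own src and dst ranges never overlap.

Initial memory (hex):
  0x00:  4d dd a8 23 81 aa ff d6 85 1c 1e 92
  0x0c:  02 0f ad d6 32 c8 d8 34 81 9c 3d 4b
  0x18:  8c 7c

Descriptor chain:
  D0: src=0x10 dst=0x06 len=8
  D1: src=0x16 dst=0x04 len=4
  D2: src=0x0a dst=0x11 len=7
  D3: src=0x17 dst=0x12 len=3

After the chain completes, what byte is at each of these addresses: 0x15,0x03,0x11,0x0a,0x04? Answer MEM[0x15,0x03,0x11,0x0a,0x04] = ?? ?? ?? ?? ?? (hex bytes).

MEM[0x15,0x03,0x11,0x0a,0x04] = ad 23 81 81 3d

  after D0: wrote 8B at 0x06 = 32c8d834819c3d4b
  after D1: wrote 4B at 0x04 = 3d4b8c7c
  after D2: wrote 7B at 0x11 = 819c3d4badd632
  after D3: wrote 3B at 0x12 = 328c7c
query mem[0x15]=0xad, mem[0x03]=0x23, mem[0x11]=0x81, mem[0x0a]=0x81, mem[0x04]=0x3d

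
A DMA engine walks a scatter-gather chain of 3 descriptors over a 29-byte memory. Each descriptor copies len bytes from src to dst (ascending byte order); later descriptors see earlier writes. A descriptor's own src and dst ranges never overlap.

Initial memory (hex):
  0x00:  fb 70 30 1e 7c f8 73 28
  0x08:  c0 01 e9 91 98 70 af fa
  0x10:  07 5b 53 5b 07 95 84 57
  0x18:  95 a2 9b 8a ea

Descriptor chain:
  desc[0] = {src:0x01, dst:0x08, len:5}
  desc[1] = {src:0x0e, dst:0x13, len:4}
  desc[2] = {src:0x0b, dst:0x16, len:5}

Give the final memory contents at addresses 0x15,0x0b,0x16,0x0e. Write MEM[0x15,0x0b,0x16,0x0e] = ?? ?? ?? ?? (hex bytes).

  after D0: wrote 5B at 0x08 = 70301e7cf8
  after D1: wrote 4B at 0x13 = affa075b
  after D2: wrote 5B at 0x16 = 7cf870affa
query mem[0x15]=0x07, mem[0x0b]=0x7c, mem[0x16]=0x7c, mem[0x0e]=0xaf

MEM[0x15,0x0b,0x16,0x0e] = 07 7c 7c af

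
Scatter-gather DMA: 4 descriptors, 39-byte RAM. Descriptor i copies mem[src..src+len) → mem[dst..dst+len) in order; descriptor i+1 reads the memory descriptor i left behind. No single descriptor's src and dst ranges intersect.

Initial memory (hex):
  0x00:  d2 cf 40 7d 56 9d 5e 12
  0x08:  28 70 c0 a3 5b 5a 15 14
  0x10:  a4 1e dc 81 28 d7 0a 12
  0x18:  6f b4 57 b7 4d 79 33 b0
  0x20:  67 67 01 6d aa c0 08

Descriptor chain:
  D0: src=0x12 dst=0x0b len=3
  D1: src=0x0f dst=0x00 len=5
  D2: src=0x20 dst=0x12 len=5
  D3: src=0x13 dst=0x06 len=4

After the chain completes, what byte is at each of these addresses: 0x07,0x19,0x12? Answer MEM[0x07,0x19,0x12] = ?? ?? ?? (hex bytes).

MEM[0x07,0x19,0x12] = 01 b4 67

D0: mem[0x0b..0x0d] <- [dc 81 28]
D1: mem[0x00..0x04] <- [14 a4 1e dc 81]
D2: mem[0x12..0x16] <- [67 67 01 6d aa]
D3: mem[0x06..0x09] <- [67 01 6d aa]
query mem[0x07]=0x01, mem[0x19]=0xb4, mem[0x12]=0x67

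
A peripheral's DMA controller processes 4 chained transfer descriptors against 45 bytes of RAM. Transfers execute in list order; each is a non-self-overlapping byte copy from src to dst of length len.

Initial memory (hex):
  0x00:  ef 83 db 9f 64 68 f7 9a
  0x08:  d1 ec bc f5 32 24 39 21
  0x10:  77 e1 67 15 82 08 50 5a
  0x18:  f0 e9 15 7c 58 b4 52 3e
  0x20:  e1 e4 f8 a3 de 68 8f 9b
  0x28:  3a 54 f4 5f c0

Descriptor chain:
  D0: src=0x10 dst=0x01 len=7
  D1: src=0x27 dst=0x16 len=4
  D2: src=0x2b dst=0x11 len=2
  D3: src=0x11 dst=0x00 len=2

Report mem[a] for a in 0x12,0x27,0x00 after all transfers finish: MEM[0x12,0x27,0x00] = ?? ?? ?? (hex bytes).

[0] 0x10->0x01 len=7 : 77 e1 67 15 82 08 50
[1] 0x27->0x16 len=4 : 9b 3a 54 f4
[2] 0x2b->0x11 len=2 : 5f c0
[3] 0x11->0x00 len=2 : 5f c0
query mem[0x12]=0xc0, mem[0x27]=0x9b, mem[0x00]=0x5f

MEM[0x12,0x27,0x00] = c0 9b 5f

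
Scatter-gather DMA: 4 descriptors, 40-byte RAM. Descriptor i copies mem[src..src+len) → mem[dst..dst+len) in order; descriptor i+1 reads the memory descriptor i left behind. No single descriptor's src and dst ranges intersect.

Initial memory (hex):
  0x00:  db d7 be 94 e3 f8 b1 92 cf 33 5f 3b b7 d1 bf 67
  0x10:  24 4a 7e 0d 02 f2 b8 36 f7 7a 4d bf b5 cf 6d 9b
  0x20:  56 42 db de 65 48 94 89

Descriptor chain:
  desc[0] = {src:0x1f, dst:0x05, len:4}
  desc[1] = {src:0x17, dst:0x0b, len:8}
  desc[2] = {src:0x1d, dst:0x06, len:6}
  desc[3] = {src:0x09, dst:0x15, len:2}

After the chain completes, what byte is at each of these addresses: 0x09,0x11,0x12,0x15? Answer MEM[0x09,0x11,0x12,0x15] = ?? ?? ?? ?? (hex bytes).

D0: mem[0x05..0x08] <- [9b 56 42 db]
D1: mem[0x0b..0x12] <- [36 f7 7a 4d bf b5 cf 6d]
D2: mem[0x06..0x0b] <- [cf 6d 9b 56 42 db]
D3: mem[0x15..0x16] <- [56 42]
query mem[0x09]=0x56, mem[0x11]=0xcf, mem[0x12]=0x6d, mem[0x15]=0x56

MEM[0x09,0x11,0x12,0x15] = 56 cf 6d 56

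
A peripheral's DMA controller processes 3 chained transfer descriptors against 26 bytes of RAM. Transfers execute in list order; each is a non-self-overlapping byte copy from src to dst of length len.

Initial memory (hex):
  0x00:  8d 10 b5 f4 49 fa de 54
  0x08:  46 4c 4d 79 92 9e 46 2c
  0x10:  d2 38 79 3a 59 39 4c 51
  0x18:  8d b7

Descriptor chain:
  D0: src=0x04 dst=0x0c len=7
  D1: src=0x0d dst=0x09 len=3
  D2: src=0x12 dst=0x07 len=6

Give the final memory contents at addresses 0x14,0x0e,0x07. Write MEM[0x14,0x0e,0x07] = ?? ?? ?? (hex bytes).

  after D0: wrote 7B at 0x0c = 49fade54464c4d
  after D1: wrote 3B at 0x09 = fade54
  after D2: wrote 6B at 0x07 = 4d3a59394c51
query mem[0x14]=0x59, mem[0x0e]=0xde, mem[0x07]=0x4d

MEM[0x14,0x0e,0x07] = 59 de 4d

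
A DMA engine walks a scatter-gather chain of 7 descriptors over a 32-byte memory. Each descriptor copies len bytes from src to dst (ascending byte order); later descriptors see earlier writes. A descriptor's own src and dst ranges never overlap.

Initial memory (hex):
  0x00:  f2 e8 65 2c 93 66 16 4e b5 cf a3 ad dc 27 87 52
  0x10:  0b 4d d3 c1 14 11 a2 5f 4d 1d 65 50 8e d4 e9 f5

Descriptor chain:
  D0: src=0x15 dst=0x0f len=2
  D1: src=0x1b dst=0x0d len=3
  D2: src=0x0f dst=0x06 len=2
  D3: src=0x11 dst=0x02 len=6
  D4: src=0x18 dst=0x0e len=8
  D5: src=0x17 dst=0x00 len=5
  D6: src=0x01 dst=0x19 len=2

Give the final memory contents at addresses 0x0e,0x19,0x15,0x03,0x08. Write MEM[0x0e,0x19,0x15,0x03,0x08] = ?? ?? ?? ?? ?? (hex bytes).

#0 dst[0x0f+2] := {0x11,0xa2}
#1 dst[0x0d+3] := {0x50,0x8e,0xd4}
#2 dst[0x06+2] := {0xd4,0xa2}
#3 dst[0x02+6] := {0x4d,0xd3,0xc1,0x14,0x11,0xa2}
#4 dst[0x0e+8] := {0x4d,0x1d,0x65,0x50,0x8e,0xd4,0xe9,0xf5}
#5 dst[0x00+5] := {0x5f,0x4d,0x1d,0x65,0x50}
#6 dst[0x19+2] := {0x4d,0x1d}
query mem[0x0e]=0x4d, mem[0x19]=0x4d, mem[0x15]=0xf5, mem[0x03]=0x65, mem[0x08]=0xb5

MEM[0x0e,0x19,0x15,0x03,0x08] = 4d 4d f5 65 b5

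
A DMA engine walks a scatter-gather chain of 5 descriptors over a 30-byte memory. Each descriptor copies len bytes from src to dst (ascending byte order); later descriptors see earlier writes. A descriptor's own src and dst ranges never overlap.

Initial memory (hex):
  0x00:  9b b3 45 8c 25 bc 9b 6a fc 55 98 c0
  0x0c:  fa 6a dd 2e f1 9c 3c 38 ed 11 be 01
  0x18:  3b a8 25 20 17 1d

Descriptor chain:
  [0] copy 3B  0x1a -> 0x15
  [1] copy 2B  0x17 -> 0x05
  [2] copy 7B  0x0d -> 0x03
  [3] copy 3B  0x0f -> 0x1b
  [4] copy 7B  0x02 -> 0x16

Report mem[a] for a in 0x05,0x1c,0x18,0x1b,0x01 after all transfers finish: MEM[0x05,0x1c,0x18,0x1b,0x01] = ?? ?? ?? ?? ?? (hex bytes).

MEM[0x05,0x1c,0x18,0x1b,0x01] = 2e 3c dd 9c b3

#0 dst[0x15+3] := {0x25,0x20,0x17}
#1 dst[0x05+2] := {0x17,0x3b}
#2 dst[0x03+7] := {0x6a,0xdd,0x2e,0xf1,0x9c,0x3c,0x38}
#3 dst[0x1b+3] := {0x2e,0xf1,0x9c}
#4 dst[0x16+7] := {0x45,0x6a,0xdd,0x2e,0xf1,0x9c,0x3c}
query mem[0x05]=0x2e, mem[0x1c]=0x3c, mem[0x18]=0xdd, mem[0x1b]=0x9c, mem[0x01]=0xb3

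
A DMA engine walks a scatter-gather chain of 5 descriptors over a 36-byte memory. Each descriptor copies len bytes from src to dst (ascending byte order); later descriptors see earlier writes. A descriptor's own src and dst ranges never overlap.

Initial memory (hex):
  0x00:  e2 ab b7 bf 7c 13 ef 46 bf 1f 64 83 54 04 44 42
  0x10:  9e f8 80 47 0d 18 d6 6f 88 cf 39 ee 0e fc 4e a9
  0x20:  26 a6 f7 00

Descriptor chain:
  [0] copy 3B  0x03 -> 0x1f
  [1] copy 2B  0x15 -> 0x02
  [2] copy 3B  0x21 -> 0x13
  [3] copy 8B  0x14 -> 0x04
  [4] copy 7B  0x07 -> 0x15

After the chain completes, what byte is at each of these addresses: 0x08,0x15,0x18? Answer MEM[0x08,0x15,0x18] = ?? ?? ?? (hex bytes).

MEM[0x08,0x15,0x18] = 88 6f 39

  after D0: wrote 3B at 0x1f = bf7c13
  after D1: wrote 2B at 0x02 = 18d6
  after D2: wrote 3B at 0x13 = 13f700
  after D3: wrote 8B at 0x04 = f700d66f88cf39ee
  after D4: wrote 7B at 0x15 = 6f88cf39ee5404
query mem[0x08]=0x88, mem[0x15]=0x6f, mem[0x18]=0x39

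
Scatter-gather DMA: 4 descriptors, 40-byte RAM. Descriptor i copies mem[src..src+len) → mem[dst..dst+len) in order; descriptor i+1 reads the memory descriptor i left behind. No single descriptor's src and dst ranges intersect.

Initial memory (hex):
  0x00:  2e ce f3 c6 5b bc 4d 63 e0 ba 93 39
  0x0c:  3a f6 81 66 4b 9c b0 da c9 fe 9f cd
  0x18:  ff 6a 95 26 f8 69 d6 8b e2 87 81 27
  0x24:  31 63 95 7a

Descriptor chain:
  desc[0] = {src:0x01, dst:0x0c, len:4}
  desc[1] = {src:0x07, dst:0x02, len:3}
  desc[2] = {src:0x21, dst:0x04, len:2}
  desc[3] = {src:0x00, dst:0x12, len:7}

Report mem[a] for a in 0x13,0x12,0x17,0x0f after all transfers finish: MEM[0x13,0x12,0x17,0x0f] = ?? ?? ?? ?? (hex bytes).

MEM[0x13,0x12,0x17,0x0f] = ce 2e 81 5b

[0] 0x01->0x0c len=4 : ce f3 c6 5b
[1] 0x07->0x02 len=3 : 63 e0 ba
[2] 0x21->0x04 len=2 : 87 81
[3] 0x00->0x12 len=7 : 2e ce 63 e0 87 81 4d
query mem[0x13]=0xce, mem[0x12]=0x2e, mem[0x17]=0x81, mem[0x0f]=0x5b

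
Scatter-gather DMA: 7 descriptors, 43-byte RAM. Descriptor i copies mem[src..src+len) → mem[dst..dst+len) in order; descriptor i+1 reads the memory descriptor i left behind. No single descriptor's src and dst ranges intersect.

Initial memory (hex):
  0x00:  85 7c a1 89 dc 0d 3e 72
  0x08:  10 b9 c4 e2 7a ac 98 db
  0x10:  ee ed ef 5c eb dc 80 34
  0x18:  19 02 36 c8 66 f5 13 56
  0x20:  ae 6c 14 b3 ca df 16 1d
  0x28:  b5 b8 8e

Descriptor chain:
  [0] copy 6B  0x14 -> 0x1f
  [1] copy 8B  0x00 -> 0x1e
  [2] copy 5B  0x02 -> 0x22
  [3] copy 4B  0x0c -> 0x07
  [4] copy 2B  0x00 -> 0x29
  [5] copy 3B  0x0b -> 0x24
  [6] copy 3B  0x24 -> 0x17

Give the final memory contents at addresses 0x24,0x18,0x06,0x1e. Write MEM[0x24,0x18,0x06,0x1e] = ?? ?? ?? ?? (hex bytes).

[0] 0x14->0x1f len=6 : eb dc 80 34 19 02
[1] 0x00->0x1e len=8 : 85 7c a1 89 dc 0d 3e 72
[2] 0x02->0x22 len=5 : a1 89 dc 0d 3e
[3] 0x0c->0x07 len=4 : 7a ac 98 db
[4] 0x00->0x29 len=2 : 85 7c
[5] 0x0b->0x24 len=3 : e2 7a ac
[6] 0x24->0x17 len=3 : e2 7a ac
query mem[0x24]=0xe2, mem[0x18]=0x7a, mem[0x06]=0x3e, mem[0x1e]=0x85

MEM[0x24,0x18,0x06,0x1e] = e2 7a 3e 85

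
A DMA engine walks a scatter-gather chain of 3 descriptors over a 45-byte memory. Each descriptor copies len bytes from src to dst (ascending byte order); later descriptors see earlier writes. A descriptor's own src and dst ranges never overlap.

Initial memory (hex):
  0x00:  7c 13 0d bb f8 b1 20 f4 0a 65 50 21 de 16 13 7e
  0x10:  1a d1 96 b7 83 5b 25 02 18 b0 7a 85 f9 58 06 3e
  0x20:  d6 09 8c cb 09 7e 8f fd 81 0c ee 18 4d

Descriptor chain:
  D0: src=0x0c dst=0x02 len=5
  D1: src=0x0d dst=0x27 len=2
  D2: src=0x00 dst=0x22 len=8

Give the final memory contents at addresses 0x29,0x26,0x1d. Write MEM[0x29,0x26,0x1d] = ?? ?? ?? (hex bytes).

D0: mem[0x02..0x06] <- [de 16 13 7e 1a]
D1: mem[0x27..0x28] <- [16 13]
D2: mem[0x22..0x29] <- [7c 13 de 16 13 7e 1a f4]
query mem[0x29]=0xf4, mem[0x26]=0x13, mem[0x1d]=0x58

MEM[0x29,0x26,0x1d] = f4 13 58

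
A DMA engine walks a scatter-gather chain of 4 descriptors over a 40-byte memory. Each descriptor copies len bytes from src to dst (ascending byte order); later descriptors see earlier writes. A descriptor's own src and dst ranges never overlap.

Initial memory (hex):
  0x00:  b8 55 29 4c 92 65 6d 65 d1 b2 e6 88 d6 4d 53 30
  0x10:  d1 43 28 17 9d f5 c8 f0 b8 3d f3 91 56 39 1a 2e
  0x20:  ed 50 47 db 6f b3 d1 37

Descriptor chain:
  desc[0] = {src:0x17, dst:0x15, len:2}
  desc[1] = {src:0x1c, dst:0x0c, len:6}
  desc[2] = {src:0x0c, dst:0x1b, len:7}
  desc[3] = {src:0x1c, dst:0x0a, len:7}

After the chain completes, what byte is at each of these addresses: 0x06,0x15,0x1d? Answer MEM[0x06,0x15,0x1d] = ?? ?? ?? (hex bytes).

D0: mem[0x15..0x16] <- [f0 b8]
D1: mem[0x0c..0x11] <- [56 39 1a 2e ed 50]
D2: mem[0x1b..0x21] <- [56 39 1a 2e ed 50 28]
D3: mem[0x0a..0x10] <- [39 1a 2e ed 50 28 47]
query mem[0x06]=0x6d, mem[0x15]=0xf0, mem[0x1d]=0x1a

MEM[0x06,0x15,0x1d] = 6d f0 1a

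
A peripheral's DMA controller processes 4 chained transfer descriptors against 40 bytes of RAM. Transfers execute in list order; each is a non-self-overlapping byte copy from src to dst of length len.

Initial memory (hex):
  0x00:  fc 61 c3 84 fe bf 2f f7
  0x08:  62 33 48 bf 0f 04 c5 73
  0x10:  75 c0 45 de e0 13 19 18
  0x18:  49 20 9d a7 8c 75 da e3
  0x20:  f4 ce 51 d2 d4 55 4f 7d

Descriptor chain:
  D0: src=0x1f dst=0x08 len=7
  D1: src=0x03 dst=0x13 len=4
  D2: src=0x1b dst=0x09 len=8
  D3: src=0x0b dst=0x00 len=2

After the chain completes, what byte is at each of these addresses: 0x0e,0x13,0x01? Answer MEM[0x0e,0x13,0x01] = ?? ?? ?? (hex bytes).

[0] 0x1f->0x08 len=7 : e3 f4 ce 51 d2 d4 55
[1] 0x03->0x13 len=4 : 84 fe bf 2f
[2] 0x1b->0x09 len=8 : a7 8c 75 da e3 f4 ce 51
[3] 0x0b->0x00 len=2 : 75 da
query mem[0x0e]=0xf4, mem[0x13]=0x84, mem[0x01]=0xda

MEM[0x0e,0x13,0x01] = f4 84 da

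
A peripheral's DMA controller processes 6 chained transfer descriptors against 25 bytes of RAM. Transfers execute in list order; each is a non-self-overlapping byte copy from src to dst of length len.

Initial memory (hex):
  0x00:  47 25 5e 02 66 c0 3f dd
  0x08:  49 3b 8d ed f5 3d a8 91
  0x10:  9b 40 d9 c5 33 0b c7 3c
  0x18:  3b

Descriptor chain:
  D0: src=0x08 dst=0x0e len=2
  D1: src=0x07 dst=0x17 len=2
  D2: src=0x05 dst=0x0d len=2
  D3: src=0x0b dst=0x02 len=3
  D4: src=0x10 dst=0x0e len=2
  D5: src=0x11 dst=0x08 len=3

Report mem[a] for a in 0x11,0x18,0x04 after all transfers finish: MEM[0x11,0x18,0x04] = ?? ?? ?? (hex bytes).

  after D0: wrote 2B at 0x0e = 493b
  after D1: wrote 2B at 0x17 = dd49
  after D2: wrote 2B at 0x0d = c03f
  after D3: wrote 3B at 0x02 = edf5c0
  after D4: wrote 2B at 0x0e = 9b40
  after D5: wrote 3B at 0x08 = 40d9c5
query mem[0x11]=0x40, mem[0x18]=0x49, mem[0x04]=0xc0

MEM[0x11,0x18,0x04] = 40 49 c0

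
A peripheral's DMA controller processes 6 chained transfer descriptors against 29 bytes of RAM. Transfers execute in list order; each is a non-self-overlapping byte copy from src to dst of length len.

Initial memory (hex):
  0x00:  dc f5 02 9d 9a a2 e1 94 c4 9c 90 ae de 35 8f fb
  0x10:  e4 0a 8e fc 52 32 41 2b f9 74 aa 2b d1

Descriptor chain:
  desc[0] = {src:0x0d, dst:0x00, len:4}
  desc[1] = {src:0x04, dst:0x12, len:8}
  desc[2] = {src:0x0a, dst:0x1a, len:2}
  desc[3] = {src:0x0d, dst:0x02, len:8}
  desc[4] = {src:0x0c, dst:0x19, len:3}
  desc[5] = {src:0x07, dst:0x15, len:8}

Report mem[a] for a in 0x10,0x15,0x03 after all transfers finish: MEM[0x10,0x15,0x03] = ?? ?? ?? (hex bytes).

MEM[0x10,0x15,0x03] = e4 9a 8f

[0] 0x0d->0x00 len=4 : 35 8f fb e4
[1] 0x04->0x12 len=8 : 9a a2 e1 94 c4 9c 90 ae
[2] 0x0a->0x1a len=2 : 90 ae
[3] 0x0d->0x02 len=8 : 35 8f fb e4 0a 9a a2 e1
[4] 0x0c->0x19 len=3 : de 35 8f
[5] 0x07->0x15 len=8 : 9a a2 e1 90 ae de 35 8f
query mem[0x10]=0xe4, mem[0x15]=0x9a, mem[0x03]=0x8f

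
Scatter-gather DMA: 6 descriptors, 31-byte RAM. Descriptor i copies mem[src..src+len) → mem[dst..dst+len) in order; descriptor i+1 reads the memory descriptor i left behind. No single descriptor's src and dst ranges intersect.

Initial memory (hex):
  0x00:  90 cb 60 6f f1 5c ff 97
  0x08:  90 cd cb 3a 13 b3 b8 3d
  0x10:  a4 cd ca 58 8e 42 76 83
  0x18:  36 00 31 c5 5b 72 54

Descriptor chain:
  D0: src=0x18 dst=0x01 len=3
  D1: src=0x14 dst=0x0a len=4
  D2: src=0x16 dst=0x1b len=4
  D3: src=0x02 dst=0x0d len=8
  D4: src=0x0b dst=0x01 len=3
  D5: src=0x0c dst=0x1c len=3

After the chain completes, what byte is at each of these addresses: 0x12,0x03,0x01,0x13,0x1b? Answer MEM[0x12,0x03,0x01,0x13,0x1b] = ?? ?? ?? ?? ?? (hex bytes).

D0: mem[0x01..0x03] <- [36 00 31]
D1: mem[0x0a..0x0d] <- [8e 42 76 83]
D2: mem[0x1b..0x1e] <- [76 83 36 00]
D3: mem[0x0d..0x14] <- [00 31 f1 5c ff 97 90 cd]
D4: mem[0x01..0x03] <- [42 76 00]
D5: mem[0x1c..0x1e] <- [76 00 31]
query mem[0x12]=0x97, mem[0x03]=0x00, mem[0x01]=0x42, mem[0x13]=0x90, mem[0x1b]=0x76

MEM[0x12,0x03,0x01,0x13,0x1b] = 97 00 42 90 76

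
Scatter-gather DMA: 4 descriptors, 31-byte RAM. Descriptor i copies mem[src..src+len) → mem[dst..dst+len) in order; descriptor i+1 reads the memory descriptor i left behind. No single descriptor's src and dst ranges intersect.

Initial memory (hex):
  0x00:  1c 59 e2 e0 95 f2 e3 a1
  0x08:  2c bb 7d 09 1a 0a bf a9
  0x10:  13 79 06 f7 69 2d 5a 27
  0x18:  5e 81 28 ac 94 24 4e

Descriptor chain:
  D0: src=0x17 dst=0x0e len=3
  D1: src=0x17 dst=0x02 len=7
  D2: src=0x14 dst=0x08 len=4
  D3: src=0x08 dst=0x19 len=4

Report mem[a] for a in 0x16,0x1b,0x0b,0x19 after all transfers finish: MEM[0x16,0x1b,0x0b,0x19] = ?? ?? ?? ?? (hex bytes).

MEM[0x16,0x1b,0x0b,0x19] = 5a 5a 27 69

D0: mem[0x0e..0x10] <- [27 5e 81]
D1: mem[0x02..0x08] <- [27 5e 81 28 ac 94 24]
D2: mem[0x08..0x0b] <- [69 2d 5a 27]
D3: mem[0x19..0x1c] <- [69 2d 5a 27]
query mem[0x16]=0x5a, mem[0x1b]=0x5a, mem[0x0b]=0x27, mem[0x19]=0x69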